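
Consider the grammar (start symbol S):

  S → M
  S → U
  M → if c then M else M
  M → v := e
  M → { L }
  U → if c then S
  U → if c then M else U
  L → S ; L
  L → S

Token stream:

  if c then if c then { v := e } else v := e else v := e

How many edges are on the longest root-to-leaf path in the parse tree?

7

[S [M if c then [M if c then [M { [L [S [M v := e]]] }] else [M v := e]] else [M v := e]]]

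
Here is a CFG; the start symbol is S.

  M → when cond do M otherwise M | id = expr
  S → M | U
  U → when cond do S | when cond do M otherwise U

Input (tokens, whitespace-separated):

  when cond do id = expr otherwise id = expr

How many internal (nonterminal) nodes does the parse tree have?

[S [M when cond do [M id = expr] otherwise [M id = expr]]]

4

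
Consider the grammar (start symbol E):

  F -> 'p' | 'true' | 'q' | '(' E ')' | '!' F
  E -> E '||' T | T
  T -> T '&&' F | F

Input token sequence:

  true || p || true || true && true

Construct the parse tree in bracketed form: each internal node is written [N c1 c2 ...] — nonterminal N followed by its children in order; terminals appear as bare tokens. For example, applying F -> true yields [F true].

[E [E [E [E [T [F true]]] || [T [F p]]] || [T [F true]]] || [T [T [F true]] && [F true]]]

E
E || T
E || T || T
E || T || T || T
T || T || T || T
F || T || T || T
true || T || T || T
true || F || T || T
true || p || T || T
true || p || F || T
true || p || true || T
true || p || true || T && F
true || p || true || F && F
true || p || true || true && F
true || p || true || true && true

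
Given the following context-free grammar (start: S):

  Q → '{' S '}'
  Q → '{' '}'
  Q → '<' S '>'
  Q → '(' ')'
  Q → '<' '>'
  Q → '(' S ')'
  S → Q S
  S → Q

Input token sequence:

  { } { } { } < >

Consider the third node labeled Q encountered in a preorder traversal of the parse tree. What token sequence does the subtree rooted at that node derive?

{ }

[S [Q { }] [S [Q { }] [S [Q { }] [S [Q < >]]]]]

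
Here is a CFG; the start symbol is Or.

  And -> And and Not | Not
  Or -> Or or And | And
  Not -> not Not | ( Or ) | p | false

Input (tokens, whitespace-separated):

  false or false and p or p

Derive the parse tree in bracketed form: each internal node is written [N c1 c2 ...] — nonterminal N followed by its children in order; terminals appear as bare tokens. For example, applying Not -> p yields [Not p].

[Or [Or [Or [And [Not false]]] or [And [And [Not false]] and [Not p]]] or [And [Not p]]]

Or
Or or And
Or or And or And
And or And or And
Not or And or And
false or And or And
false or And and Not or And
false or Not and Not or And
false or false and Not or And
false or false and p or And
false or false and p or Not
false or false and p or p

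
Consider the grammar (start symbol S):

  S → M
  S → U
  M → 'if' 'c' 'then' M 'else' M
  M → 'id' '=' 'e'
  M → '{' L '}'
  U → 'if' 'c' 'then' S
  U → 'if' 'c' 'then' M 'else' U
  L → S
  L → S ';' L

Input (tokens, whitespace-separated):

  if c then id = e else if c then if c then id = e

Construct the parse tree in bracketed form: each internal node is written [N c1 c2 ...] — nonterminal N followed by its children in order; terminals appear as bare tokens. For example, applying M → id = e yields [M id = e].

[S [U if c then [M id = e] else [U if c then [S [U if c then [S [M id = e]]]]]]]

S
U
if c then M else U
if c then id = e else U
if c then id = e else if c then S
if c then id = e else if c then U
if c then id = e else if c then if c then S
if c then id = e else if c then if c then M
if c then id = e else if c then if c then id = e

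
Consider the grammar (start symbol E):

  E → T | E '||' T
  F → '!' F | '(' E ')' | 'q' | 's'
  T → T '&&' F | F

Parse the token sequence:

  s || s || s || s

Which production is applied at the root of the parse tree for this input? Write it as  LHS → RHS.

[E [E [E [E [T [F s]]] || [T [F s]]] || [T [F s]]] || [T [F s]]]

E → E '||' T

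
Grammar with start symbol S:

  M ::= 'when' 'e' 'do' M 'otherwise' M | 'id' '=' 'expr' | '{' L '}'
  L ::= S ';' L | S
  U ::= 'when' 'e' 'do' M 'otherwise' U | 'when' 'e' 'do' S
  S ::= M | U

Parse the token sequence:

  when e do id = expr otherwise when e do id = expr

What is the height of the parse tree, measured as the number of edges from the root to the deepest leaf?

[S [U when e do [M id = expr] otherwise [U when e do [S [M id = expr]]]]]

5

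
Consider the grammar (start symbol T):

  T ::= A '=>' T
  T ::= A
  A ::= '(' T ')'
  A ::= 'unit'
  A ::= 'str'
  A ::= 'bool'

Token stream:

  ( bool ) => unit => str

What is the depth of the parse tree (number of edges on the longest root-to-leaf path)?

[T [A ( [T [A bool]] )] => [T [A unit] => [T [A str]]]]

4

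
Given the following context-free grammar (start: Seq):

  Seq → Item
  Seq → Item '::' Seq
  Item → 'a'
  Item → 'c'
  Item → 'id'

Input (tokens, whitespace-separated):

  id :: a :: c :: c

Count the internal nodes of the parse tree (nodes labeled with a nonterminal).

[Seq [Item id] :: [Seq [Item a] :: [Seq [Item c] :: [Seq [Item c]]]]]

8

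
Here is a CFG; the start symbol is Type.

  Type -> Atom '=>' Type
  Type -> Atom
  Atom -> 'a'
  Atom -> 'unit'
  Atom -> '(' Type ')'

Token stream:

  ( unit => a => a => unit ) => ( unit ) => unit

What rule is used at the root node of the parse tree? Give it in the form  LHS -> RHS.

Type -> Atom '=>' Type

[Type [Atom ( [Type [Atom unit] => [Type [Atom a] => [Type [Atom a] => [Type [Atom unit]]]]] )] => [Type [Atom ( [Type [Atom unit]] )] => [Type [Atom unit]]]]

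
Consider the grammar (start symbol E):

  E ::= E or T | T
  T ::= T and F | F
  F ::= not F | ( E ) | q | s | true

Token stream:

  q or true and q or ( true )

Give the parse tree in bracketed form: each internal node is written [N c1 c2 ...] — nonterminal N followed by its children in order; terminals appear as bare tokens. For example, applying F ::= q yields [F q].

[E [E [E [T [F q]]] or [T [T [F true]] and [F q]]] or [T [F ( [E [T [F true]]] )]]]

E
E or T
E or T or T
T or T or T
F or T or T
q or T or T
q or T and F or T
q or F and F or T
q or true and F or T
q or true and q or T
q or true and q or F
q or true and q or ( E )
q or true and q or ( T )
q or true and q or ( F )
q or true and q or ( true )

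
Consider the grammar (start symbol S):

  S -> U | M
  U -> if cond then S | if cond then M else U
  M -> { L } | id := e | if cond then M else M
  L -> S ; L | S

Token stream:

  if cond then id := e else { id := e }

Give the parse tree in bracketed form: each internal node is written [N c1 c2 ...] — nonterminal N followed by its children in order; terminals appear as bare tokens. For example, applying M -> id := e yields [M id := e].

S
M
if cond then M else M
if cond then id := e else M
if cond then id := e else { L }
if cond then id := e else { S }
if cond then id := e else { M }
if cond then id := e else { id := e }

[S [M if cond then [M id := e] else [M { [L [S [M id := e]]] }]]]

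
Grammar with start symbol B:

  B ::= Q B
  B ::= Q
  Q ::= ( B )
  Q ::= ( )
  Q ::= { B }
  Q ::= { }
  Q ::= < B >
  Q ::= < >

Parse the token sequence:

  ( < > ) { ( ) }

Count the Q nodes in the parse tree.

[B [Q ( [B [Q < >]] )] [B [Q { [B [Q ( )]] }]]]

4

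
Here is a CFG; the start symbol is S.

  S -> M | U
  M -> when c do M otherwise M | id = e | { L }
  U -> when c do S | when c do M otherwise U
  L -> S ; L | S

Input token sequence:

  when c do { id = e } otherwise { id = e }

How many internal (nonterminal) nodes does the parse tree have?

[S [M when c do [M { [L [S [M id = e]]] }] otherwise [M { [L [S [M id = e]]] }]]]

10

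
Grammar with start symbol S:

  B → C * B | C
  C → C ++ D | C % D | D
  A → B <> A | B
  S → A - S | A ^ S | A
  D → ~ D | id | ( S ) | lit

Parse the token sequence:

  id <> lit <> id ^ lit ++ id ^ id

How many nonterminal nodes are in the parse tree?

[S [A [B [C [D id]]] <> [A [B [C [D lit]]] <> [A [B [C [D id]]]]]] ^ [S [A [B [C [C [D lit]] ++ [D id]]]] ^ [S [A [B [C [D id]]]]]]]

25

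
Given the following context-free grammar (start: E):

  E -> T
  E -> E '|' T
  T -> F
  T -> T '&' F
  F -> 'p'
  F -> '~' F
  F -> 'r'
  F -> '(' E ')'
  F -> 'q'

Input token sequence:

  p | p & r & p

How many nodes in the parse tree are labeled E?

2

[E [E [T [F p]]] | [T [T [T [F p]] & [F r]] & [F p]]]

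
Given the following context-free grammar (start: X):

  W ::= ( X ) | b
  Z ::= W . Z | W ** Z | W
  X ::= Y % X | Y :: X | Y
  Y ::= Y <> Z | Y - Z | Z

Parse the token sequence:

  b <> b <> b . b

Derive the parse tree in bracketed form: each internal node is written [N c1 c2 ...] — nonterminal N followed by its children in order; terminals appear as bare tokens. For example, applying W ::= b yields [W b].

X
Y
Y <> Z
Y <> Z <> Z
Z <> Z <> Z
W <> Z <> Z
b <> Z <> Z
b <> W <> Z
b <> b <> Z
b <> b <> W . Z
b <> b <> b . Z
b <> b <> b . W
b <> b <> b . b

[X [Y [Y [Y [Z [W b]]] <> [Z [W b]]] <> [Z [W b] . [Z [W b]]]]]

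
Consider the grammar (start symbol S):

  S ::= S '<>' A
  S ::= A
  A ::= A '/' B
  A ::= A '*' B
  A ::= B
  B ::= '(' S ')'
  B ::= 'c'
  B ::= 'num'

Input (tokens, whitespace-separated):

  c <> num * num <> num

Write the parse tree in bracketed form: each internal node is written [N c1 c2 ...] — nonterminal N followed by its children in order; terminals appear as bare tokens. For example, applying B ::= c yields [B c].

[S [S [S [A [B c]]] <> [A [A [B num]] * [B num]]] <> [A [B num]]]

S
S <> A
S <> A <> A
A <> A <> A
B <> A <> A
c <> A <> A
c <> A * B <> A
c <> B * B <> A
c <> num * B <> A
c <> num * num <> A
c <> num * num <> B
c <> num * num <> num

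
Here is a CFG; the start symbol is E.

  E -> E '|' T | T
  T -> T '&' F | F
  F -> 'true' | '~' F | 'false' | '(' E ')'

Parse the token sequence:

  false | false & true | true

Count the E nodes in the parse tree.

3

[E [E [E [T [F false]]] | [T [T [F false]] & [F true]]] | [T [F true]]]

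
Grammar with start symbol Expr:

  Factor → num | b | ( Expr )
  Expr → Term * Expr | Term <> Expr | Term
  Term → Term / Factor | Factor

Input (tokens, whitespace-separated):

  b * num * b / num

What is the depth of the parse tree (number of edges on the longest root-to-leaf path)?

6

[Expr [Term [Factor b]] * [Expr [Term [Factor num]] * [Expr [Term [Term [Factor b]] / [Factor num]]]]]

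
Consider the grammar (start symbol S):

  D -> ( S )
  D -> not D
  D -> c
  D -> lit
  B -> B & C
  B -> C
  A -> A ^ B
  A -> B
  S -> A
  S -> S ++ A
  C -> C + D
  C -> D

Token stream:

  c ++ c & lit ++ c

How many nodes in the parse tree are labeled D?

4

[S [S [S [A [B [C [D c]]]]] ++ [A [B [B [C [D c]]] & [C [D lit]]]]] ++ [A [B [C [D c]]]]]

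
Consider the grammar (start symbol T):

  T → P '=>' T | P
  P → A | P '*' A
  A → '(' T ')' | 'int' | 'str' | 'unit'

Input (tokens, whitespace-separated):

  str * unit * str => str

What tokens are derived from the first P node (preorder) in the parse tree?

[T [P [P [P [A str]] * [A unit]] * [A str]] => [T [P [A str]]]]

str * unit * str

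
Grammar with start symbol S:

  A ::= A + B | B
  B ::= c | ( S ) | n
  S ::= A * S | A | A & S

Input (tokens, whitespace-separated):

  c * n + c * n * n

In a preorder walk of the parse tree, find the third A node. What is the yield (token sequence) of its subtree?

[S [A [B c]] * [S [A [A [B n]] + [B c]] * [S [A [B n]] * [S [A [B n]]]]]]

n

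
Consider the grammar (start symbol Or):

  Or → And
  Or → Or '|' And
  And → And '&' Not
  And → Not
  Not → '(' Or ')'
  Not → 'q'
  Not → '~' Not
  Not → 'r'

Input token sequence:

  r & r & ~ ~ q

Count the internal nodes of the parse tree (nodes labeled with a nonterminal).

[Or [And [And [And [Not r]] & [Not r]] & [Not ~ [Not ~ [Not q]]]]]

9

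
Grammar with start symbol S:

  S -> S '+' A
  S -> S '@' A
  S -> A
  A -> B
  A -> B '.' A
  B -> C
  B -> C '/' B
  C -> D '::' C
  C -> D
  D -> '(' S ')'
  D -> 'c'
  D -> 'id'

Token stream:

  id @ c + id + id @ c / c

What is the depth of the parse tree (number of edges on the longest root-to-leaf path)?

9

[S [S [S [S [S [A [B [C [D id]]]]] @ [A [B [C [D c]]]]] + [A [B [C [D id]]]]] + [A [B [C [D id]]]]] @ [A [B [C [D c]] / [B [C [D c]]]]]]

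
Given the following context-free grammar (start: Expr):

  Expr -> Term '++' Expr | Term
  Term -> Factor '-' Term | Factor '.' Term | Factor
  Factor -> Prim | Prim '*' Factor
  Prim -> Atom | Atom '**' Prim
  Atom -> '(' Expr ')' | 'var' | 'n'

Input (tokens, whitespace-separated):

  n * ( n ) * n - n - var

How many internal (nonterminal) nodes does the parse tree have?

24

[Expr [Term [Factor [Prim [Atom n]] * [Factor [Prim [Atom ( [Expr [Term [Factor [Prim [Atom n]]]]] )]] * [Factor [Prim [Atom n]]]]] - [Term [Factor [Prim [Atom n]]] - [Term [Factor [Prim [Atom var]]]]]]]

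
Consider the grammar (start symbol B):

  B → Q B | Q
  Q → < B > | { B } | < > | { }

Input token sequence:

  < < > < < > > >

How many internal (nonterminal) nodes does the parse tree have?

8

[B [Q < [B [Q < >] [B [Q < [B [Q < >]] >]]] >]]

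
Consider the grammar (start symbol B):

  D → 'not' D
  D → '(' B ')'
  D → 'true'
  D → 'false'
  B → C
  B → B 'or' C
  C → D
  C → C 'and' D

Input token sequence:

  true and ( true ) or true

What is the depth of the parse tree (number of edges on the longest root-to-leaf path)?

7

[B [B [C [C [D true]] and [D ( [B [C [D true]]] )]]] or [C [D true]]]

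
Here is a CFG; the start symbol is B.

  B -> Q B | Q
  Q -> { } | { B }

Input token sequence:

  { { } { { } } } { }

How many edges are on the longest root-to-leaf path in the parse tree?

[B [Q { [B [Q { }] [B [Q { [B [Q { }]] }]]] }] [B [Q { }]]]

7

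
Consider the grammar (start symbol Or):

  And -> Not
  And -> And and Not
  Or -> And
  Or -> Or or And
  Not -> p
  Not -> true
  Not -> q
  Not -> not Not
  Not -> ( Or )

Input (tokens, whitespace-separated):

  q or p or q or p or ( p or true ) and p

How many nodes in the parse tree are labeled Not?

8

[Or [Or [Or [Or [Or [And [Not q]]] or [And [Not p]]] or [And [Not q]]] or [And [Not p]]] or [And [And [Not ( [Or [Or [And [Not p]]] or [And [Not true]]] )]] and [Not p]]]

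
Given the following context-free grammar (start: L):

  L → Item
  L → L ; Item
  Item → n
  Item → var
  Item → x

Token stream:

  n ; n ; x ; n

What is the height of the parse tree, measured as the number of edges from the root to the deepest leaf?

[L [L [L [L [Item n]] ; [Item n]] ; [Item x]] ; [Item n]]

5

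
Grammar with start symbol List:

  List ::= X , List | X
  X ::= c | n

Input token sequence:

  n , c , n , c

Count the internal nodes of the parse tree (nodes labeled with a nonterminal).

8

[List [X n] , [List [X c] , [List [X n] , [List [X c]]]]]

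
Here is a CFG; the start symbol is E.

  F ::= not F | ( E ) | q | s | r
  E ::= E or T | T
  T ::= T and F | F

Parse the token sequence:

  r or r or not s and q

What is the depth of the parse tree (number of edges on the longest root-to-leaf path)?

[E [E [E [T [F r]]] or [T [F r]]] or [T [T [F not [F s]]] and [F q]]]

5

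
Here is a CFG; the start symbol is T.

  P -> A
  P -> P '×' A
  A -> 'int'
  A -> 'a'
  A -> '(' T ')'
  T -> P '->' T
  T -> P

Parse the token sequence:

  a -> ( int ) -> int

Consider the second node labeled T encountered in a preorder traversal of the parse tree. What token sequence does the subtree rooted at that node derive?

( int ) -> int

[T [P [A a]] -> [T [P [A ( [T [P [A int]]] )]] -> [T [P [A int]]]]]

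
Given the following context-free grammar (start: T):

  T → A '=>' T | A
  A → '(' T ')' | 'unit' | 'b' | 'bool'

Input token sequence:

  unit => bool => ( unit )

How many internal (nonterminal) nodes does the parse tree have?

[T [A unit] => [T [A bool] => [T [A ( [T [A unit]] )]]]]

8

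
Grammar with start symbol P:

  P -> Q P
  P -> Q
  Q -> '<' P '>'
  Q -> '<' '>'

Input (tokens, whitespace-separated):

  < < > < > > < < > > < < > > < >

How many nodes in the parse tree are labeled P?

8

[P [Q < [P [Q < >] [P [Q < >]]] >] [P [Q < [P [Q < >]] >] [P [Q < [P [Q < >]] >] [P [Q < >]]]]]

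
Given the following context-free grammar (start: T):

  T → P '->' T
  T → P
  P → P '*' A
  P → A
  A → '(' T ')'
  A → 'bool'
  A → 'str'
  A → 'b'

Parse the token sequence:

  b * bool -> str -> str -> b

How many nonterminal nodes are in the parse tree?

14

[T [P [P [A b]] * [A bool]] -> [T [P [A str]] -> [T [P [A str]] -> [T [P [A b]]]]]]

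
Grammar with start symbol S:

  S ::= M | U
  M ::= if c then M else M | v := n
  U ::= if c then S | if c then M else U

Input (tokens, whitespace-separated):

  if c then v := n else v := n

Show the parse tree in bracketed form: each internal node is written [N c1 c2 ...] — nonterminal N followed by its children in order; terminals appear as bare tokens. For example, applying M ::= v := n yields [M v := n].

[S [M if c then [M v := n] else [M v := n]]]

S
M
if c then M else M
if c then v := n else M
if c then v := n else v := n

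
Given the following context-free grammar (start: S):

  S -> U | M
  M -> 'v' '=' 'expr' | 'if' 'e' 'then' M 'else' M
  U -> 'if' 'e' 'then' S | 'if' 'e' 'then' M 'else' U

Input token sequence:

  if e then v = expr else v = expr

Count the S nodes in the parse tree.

[S [M if e then [M v = expr] else [M v = expr]]]

1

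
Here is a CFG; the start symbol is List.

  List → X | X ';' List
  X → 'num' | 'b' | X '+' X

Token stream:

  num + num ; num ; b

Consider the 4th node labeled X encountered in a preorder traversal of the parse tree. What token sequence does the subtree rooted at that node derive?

[List [X [X num] + [X num]] ; [List [X num] ; [List [X b]]]]

num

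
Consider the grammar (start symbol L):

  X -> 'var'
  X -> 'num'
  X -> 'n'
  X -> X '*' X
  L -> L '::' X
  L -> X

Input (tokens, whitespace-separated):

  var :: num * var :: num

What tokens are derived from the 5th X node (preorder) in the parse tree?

num

[L [L [L [X var]] :: [X [X num] * [X var]]] :: [X num]]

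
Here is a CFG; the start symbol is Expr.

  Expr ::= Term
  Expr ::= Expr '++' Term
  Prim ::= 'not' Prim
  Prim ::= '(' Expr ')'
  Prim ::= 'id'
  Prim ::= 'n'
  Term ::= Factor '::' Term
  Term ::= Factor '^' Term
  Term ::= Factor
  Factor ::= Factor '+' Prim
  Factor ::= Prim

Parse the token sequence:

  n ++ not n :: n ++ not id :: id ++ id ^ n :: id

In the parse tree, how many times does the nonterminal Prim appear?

10

[Expr [Expr [Expr [Expr [Term [Factor [Prim n]]]] ++ [Term [Factor [Prim not [Prim n]]] :: [Term [Factor [Prim n]]]]] ++ [Term [Factor [Prim not [Prim id]]] :: [Term [Factor [Prim id]]]]] ++ [Term [Factor [Prim id]] ^ [Term [Factor [Prim n]] :: [Term [Factor [Prim id]]]]]]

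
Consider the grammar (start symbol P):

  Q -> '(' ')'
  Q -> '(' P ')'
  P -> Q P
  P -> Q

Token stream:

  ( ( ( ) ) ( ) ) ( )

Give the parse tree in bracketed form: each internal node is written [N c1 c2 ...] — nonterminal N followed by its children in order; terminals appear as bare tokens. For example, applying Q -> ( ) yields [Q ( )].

P
Q P
( P ) P
( Q P ) P
( ( P ) P ) P
( ( Q ) P ) P
( ( ( ) ) P ) P
( ( ( ) ) Q ) P
( ( ( ) ) ( ) ) P
( ( ( ) ) ( ) ) Q
( ( ( ) ) ( ) ) ( )

[P [Q ( [P [Q ( [P [Q ( )]] )] [P [Q ( )]]] )] [P [Q ( )]]]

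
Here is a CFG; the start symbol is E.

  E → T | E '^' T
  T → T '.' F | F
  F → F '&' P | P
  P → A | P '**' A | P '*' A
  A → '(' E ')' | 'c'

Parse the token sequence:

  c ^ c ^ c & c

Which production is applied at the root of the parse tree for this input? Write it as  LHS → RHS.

[E [E [E [T [F [P [A c]]]]] ^ [T [F [P [A c]]]]] ^ [T [F [F [P [A c]]] & [P [A c]]]]]

E → E '^' T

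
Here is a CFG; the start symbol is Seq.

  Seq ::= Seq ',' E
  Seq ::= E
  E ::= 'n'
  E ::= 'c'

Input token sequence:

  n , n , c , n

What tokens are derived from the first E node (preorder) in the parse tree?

[Seq [Seq [Seq [Seq [E n]] , [E n]] , [E c]] , [E n]]

n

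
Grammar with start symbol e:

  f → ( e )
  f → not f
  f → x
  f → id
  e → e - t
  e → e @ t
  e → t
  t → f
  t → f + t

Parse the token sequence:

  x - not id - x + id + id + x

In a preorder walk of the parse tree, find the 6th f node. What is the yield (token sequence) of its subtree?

[e [e [e [t [f x]]] - [t [f not [f id]]]] - [t [f x] + [t [f id] + [t [f id] + [t [f x]]]]]]

id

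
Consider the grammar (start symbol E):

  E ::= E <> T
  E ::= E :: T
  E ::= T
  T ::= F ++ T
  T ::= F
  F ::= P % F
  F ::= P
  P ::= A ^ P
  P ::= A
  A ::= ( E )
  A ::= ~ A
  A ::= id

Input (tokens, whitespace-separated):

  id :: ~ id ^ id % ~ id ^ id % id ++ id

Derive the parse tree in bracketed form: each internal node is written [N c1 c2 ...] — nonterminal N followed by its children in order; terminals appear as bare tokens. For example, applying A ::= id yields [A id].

[E [E [T [F [P [A id]]]]] :: [T [F [P [A ~ [A id]] ^ [P [A id]]] % [F [P [A ~ [A id]] ^ [P [A id]]] % [F [P [A id]]]]] ++ [T [F [P [A id]]]]]]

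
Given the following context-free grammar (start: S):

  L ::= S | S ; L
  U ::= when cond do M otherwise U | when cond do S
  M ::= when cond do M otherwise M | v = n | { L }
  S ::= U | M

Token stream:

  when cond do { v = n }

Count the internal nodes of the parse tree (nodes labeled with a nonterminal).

7

[S [U when cond do [S [M { [L [S [M v = n]]] }]]]]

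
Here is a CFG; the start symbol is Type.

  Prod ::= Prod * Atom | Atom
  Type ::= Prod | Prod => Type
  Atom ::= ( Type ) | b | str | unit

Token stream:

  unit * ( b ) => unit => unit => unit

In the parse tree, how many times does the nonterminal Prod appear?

6

[Type [Prod [Prod [Atom unit]] * [Atom ( [Type [Prod [Atom b]]] )]] => [Type [Prod [Atom unit]] => [Type [Prod [Atom unit]] => [Type [Prod [Atom unit]]]]]]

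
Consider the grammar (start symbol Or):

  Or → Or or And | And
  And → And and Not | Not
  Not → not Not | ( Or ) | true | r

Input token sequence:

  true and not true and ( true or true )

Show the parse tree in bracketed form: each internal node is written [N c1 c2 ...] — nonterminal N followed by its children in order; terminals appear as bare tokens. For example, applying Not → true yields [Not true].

[Or [And [And [And [Not true]] and [Not not [Not true]]] and [Not ( [Or [Or [And [Not true]]] or [And [Not true]]] )]]]

Or
And
And and Not
And and Not and Not
Not and Not and Not
true and Not and Not
true and not Not and Not
true and not true and Not
true and not true and ( Or )
true and not true and ( Or or And )
true and not true and ( And or And )
true and not true and ( Not or And )
true and not true and ( true or And )
true and not true and ( true or Not )
true and not true and ( true or true )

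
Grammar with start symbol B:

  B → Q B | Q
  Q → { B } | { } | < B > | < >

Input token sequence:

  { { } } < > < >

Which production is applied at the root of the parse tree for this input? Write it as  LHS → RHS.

[B [Q { [B [Q { }]] }] [B [Q < >] [B [Q < >]]]]

B → Q B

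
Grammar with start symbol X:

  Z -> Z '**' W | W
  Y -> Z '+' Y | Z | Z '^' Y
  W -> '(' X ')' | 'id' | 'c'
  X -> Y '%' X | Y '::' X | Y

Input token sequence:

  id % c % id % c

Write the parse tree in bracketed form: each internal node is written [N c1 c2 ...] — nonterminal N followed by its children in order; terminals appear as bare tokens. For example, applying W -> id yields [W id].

X
Y % X
Z % X
W % X
id % X
id % Y % X
id % Z % X
id % W % X
id % c % X
id % c % Y % X
id % c % Z % X
id % c % W % X
id % c % id % X
id % c % id % Y
id % c % id % Z
id % c % id % W
id % c % id % c

[X [Y [Z [W id]]] % [X [Y [Z [W c]]] % [X [Y [Z [W id]]] % [X [Y [Z [W c]]]]]]]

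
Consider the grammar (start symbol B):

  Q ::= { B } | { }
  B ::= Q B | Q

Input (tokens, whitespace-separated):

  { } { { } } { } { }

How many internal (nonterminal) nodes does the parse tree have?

10

[B [Q { }] [B [Q { [B [Q { }]] }] [B [Q { }] [B [Q { }]]]]]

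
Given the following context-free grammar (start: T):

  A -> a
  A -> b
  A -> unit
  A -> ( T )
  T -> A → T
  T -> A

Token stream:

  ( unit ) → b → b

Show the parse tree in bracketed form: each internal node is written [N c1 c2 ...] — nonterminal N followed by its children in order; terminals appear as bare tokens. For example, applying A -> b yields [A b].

[T [A ( [T [A unit]] )] → [T [A b] → [T [A b]]]]

T
A → T
( T ) → T
( A ) → T
( unit ) → T
( unit ) → A → T
( unit ) → b → T
( unit ) → b → A
( unit ) → b → b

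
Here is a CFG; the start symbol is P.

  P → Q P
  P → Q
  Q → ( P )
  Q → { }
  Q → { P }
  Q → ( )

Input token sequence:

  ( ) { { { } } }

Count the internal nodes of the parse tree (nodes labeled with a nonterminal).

8

[P [Q ( )] [P [Q { [P [Q { [P [Q { }]] }]] }]]]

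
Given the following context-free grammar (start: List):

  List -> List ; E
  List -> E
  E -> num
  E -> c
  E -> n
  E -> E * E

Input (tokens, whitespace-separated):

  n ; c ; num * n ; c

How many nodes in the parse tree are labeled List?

[List [List [List [List [E n]] ; [E c]] ; [E [E num] * [E n]]] ; [E c]]

4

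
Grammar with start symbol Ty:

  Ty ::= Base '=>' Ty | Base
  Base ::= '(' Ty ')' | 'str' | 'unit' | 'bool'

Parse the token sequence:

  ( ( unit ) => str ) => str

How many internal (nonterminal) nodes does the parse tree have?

10

[Ty [Base ( [Ty [Base ( [Ty [Base unit]] )] => [Ty [Base str]]] )] => [Ty [Base str]]]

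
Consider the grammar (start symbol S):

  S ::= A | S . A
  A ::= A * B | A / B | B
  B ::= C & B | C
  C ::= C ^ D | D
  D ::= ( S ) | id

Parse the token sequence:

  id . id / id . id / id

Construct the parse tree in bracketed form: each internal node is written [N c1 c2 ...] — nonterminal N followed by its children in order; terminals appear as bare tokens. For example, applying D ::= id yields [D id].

[S [S [S [A [B [C [D id]]]]] . [A [A [B [C [D id]]]] / [B [C [D id]]]]] . [A [A [B [C [D id]]]] / [B [C [D id]]]]]

S
S . A
S . A . A
A . A . A
B . A . A
C . A . A
D . A . A
id . A . A
id . A / B . A
id . B / B . A
id . C / B . A
id . D / B . A
id . id / B . A
id . id / C . A
id . id / D . A
id . id / id . A
id . id / id . A / B
id . id / id . B / B
id . id / id . C / B
id . id / id . D / B
id . id / id . id / B
id . id / id . id / C
id . id / id . id / D
id . id / id . id / id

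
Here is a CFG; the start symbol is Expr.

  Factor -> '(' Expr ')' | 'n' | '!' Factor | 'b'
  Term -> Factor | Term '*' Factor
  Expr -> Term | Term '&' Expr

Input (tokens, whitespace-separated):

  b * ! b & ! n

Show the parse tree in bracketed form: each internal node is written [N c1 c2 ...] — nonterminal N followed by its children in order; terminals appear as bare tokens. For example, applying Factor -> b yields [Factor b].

Expr
Term & Expr
Term * Factor & Expr
Factor * Factor & Expr
b * Factor & Expr
b * ! Factor & Expr
b * ! b & Expr
b * ! b & Term
b * ! b & Factor
b * ! b & ! Factor
b * ! b & ! n

[Expr [Term [Term [Factor b]] * [Factor ! [Factor b]]] & [Expr [Term [Factor ! [Factor n]]]]]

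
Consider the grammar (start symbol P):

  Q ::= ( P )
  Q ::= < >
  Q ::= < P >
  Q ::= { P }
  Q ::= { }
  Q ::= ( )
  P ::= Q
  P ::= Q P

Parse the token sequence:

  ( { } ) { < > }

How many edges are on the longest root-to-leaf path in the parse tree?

[P [Q ( [P [Q { }]] )] [P [Q { [P [Q < >]] }]]]

5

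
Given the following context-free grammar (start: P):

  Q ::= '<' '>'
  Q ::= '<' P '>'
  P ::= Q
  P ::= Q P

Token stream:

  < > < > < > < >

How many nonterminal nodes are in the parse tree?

[P [Q < >] [P [Q < >] [P [Q < >] [P [Q < >]]]]]

8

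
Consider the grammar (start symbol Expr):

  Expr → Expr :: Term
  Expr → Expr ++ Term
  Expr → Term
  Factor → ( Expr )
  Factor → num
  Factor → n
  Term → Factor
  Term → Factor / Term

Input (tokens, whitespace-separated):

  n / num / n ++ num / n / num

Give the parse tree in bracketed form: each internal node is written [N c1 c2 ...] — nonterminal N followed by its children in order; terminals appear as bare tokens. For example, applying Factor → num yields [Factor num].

Expr
Expr ++ Term
Term ++ Term
Factor / Term ++ Term
n / Term ++ Term
n / Factor / Term ++ Term
n / num / Term ++ Term
n / num / Factor ++ Term
n / num / n ++ Term
n / num / n ++ Factor / Term
n / num / n ++ num / Term
n / num / n ++ num / Factor / Term
n / num / n ++ num / n / Term
n / num / n ++ num / n / Factor
n / num / n ++ num / n / num

[Expr [Expr [Term [Factor n] / [Term [Factor num] / [Term [Factor n]]]]] ++ [Term [Factor num] / [Term [Factor n] / [Term [Factor num]]]]]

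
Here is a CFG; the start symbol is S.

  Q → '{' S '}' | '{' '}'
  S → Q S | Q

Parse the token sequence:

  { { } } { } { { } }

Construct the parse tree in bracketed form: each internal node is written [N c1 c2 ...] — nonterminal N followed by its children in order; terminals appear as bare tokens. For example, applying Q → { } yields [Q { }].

[S [Q { [S [Q { }]] }] [S [Q { }] [S [Q { [S [Q { }]] }]]]]

S
Q S
{ S } S
{ Q } S
{ { } } S
{ { } } Q S
{ { } } { } S
{ { } } { } Q
{ { } } { } { S }
{ { } } { } { Q }
{ { } } { } { { } }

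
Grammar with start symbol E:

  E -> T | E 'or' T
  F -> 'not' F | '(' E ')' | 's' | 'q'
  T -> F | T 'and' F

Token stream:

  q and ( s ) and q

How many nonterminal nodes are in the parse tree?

10

[E [T [T [T [F q]] and [F ( [E [T [F s]]] )]] and [F q]]]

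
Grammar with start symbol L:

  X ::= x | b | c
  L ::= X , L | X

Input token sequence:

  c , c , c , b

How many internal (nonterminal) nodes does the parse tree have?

8

[L [X c] , [L [X c] , [L [X c] , [L [X b]]]]]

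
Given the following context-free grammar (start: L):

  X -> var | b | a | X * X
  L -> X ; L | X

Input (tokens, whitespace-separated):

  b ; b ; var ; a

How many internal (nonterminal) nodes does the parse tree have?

8

[L [X b] ; [L [X b] ; [L [X var] ; [L [X a]]]]]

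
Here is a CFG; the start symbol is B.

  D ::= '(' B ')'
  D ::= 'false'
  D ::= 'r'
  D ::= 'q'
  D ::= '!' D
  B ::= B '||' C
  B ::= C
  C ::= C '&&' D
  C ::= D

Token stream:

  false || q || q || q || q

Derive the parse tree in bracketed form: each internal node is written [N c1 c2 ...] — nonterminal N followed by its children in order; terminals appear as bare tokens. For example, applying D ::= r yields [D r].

[B [B [B [B [B [C [D false]]] || [C [D q]]] || [C [D q]]] || [C [D q]]] || [C [D q]]]

B
B || C
B || C || C
B || C || C || C
B || C || C || C || C
C || C || C || C || C
D || C || C || C || C
false || C || C || C || C
false || D || C || C || C
false || q || C || C || C
false || q || D || C || C
false || q || q || C || C
false || q || q || D || C
false || q || q || q || C
false || q || q || q || D
false || q || q || q || q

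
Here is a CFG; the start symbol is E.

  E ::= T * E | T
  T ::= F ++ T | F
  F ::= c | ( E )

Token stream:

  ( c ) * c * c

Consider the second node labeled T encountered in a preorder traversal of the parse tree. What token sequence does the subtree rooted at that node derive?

c

[E [T [F ( [E [T [F c]]] )]] * [E [T [F c]] * [E [T [F c]]]]]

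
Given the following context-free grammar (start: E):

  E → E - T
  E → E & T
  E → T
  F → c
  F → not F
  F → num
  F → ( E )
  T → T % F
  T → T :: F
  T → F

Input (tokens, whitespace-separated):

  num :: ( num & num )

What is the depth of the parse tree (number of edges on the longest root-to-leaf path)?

[E [T [T [F num]] :: [F ( [E [E [T [F num]]] & [T [F num]]] )]]]

7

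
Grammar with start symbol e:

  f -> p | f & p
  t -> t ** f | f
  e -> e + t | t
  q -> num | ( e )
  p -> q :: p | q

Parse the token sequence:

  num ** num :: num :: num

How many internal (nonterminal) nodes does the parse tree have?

13

[e [t [t [f [p [q num]]]] ** [f [p [q num] :: [p [q num] :: [p [q num]]]]]]]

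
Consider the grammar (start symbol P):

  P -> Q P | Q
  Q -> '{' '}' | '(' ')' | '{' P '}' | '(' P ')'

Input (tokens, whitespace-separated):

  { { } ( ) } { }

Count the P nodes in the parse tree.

4

[P [Q { [P [Q { }] [P [Q ( )]]] }] [P [Q { }]]]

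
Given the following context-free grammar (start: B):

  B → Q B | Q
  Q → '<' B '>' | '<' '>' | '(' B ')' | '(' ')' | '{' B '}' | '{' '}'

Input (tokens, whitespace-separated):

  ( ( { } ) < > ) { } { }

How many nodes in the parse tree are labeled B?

[B [Q ( [B [Q ( [B [Q { }]] )] [B [Q < >]]] )] [B [Q { }] [B [Q { }]]]]

6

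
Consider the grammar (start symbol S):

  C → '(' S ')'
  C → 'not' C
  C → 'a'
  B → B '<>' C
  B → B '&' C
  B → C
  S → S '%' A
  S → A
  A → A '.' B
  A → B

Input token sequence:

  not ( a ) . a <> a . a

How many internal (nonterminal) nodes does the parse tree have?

17

[S [A [A [A [B [C not [C ( [S [A [B [C a]]]] )]]]] . [B [B [C a]] <> [C a]]] . [B [C a]]]]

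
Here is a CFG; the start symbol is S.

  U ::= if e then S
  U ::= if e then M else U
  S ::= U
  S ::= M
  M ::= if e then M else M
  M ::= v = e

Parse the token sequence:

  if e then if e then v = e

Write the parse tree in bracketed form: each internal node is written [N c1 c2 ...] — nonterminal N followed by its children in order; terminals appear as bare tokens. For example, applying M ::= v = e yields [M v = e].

[S [U if e then [S [U if e then [S [M v = e]]]]]]

S
U
if e then S
if e then U
if e then if e then S
if e then if e then M
if e then if e then v = e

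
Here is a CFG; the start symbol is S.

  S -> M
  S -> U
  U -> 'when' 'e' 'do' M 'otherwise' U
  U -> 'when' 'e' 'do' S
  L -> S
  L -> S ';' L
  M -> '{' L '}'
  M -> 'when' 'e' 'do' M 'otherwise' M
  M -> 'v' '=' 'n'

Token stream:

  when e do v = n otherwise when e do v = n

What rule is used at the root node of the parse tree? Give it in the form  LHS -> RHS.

[S [U when e do [M v = n] otherwise [U when e do [S [M v = n]]]]]

S -> U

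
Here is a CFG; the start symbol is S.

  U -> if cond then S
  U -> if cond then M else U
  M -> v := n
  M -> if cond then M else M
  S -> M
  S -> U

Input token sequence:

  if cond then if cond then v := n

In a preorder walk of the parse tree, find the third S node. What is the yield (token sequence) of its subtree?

v := n

[S [U if cond then [S [U if cond then [S [M v := n]]]]]]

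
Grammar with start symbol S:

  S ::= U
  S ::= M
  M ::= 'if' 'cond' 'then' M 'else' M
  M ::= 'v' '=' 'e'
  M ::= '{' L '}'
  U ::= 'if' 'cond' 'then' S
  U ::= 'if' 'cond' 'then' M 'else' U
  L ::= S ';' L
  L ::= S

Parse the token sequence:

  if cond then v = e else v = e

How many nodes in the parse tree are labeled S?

1

[S [M if cond then [M v = e] else [M v = e]]]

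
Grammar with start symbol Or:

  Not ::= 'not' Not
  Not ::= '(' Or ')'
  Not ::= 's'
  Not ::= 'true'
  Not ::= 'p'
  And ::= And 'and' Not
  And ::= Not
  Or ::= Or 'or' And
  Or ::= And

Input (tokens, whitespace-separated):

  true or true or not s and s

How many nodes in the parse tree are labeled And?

[Or [Or [Or [And [Not true]]] or [And [Not true]]] or [And [And [Not not [Not s]]] and [Not s]]]

4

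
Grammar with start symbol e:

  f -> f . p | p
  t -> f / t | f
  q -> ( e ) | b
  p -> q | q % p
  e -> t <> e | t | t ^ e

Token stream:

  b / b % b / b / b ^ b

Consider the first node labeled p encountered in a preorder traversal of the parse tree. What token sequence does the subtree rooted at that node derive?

[e [t [f [p [q b]]] / [t [f [p [q b] % [p [q b]]]] / [t [f [p [q b]]] / [t [f [p [q b]]]]]]] ^ [e [t [f [p [q b]]]]]]

b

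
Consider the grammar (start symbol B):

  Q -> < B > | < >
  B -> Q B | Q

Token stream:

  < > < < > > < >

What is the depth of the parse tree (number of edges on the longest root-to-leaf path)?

[B [Q < >] [B [Q < [B [Q < >]] >] [B [Q < >]]]]

5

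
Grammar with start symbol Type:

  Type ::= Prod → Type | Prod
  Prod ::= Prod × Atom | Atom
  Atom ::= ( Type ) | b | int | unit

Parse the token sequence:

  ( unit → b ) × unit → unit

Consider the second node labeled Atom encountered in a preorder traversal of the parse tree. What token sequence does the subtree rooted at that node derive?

[Type [Prod [Prod [Atom ( [Type [Prod [Atom unit]] → [Type [Prod [Atom b]]]] )]] × [Atom unit]] → [Type [Prod [Atom unit]]]]

unit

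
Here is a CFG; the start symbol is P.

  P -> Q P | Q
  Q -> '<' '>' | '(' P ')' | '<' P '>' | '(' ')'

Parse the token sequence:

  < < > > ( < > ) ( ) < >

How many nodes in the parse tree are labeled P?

6

[P [Q < [P [Q < >]] >] [P [Q ( [P [Q < >]] )] [P [Q ( )] [P [Q < >]]]]]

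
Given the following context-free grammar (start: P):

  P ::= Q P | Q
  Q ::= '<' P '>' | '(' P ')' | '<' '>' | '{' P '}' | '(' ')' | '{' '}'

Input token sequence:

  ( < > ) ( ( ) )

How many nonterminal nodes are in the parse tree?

[P [Q ( [P [Q < >]] )] [P [Q ( [P [Q ( )]] )]]]

8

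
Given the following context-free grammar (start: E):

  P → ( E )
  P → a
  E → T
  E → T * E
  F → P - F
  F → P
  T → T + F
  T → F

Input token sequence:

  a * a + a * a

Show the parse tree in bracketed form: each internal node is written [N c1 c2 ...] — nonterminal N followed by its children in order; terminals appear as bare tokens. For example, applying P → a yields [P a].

[E [T [F [P a]]] * [E [T [T [F [P a]]] + [F [P a]]] * [E [T [F [P a]]]]]]

E
T * E
F * E
P * E
a * E
a * T * E
a * T + F * E
a * F + F * E
a * P + F * E
a * a + F * E
a * a + P * E
a * a + a * E
a * a + a * T
a * a + a * F
a * a + a * P
a * a + a * a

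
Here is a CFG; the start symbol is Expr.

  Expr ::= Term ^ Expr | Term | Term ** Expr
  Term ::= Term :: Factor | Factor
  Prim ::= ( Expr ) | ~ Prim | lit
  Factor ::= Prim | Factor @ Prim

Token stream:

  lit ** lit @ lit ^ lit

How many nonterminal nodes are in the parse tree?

[Expr [Term [Factor [Prim lit]]] ** [Expr [Term [Factor [Factor [Prim lit]] @ [Prim lit]]] ^ [Expr [Term [Factor [Prim lit]]]]]]

14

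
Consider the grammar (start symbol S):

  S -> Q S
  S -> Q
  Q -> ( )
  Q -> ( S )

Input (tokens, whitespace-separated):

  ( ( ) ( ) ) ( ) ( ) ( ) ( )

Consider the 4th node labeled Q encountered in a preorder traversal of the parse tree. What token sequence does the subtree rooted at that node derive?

( )

[S [Q ( [S [Q ( )] [S [Q ( )]]] )] [S [Q ( )] [S [Q ( )] [S [Q ( )] [S [Q ( )]]]]]]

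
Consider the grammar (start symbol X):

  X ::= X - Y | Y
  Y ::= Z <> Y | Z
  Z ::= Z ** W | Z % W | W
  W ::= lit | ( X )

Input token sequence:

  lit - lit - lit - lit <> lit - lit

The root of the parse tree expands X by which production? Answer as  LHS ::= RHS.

[X [X [X [X [X [Y [Z [W lit]]]] - [Y [Z [W lit]]]] - [Y [Z [W lit]]]] - [Y [Z [W lit]] <> [Y [Z [W lit]]]]] - [Y [Z [W lit]]]]

X ::= X - Y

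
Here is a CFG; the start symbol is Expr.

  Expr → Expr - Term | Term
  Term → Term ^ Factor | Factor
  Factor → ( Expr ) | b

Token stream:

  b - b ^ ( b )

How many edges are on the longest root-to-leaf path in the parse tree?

[Expr [Expr [Term [Factor b]]] - [Term [Term [Factor b]] ^ [Factor ( [Expr [Term [Factor b]]] )]]]

6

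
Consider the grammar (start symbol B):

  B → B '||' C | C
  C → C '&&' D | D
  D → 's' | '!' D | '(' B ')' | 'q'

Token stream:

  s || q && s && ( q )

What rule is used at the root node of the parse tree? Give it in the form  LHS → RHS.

B → B '||' C

[B [B [C [D s]]] || [C [C [C [D q]] && [D s]] && [D ( [B [C [D q]]] )]]]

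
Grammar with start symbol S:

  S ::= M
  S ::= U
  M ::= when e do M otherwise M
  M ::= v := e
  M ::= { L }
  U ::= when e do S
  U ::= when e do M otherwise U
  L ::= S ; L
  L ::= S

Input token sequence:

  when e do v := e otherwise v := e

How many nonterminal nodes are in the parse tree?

4

[S [M when e do [M v := e] otherwise [M v := e]]]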